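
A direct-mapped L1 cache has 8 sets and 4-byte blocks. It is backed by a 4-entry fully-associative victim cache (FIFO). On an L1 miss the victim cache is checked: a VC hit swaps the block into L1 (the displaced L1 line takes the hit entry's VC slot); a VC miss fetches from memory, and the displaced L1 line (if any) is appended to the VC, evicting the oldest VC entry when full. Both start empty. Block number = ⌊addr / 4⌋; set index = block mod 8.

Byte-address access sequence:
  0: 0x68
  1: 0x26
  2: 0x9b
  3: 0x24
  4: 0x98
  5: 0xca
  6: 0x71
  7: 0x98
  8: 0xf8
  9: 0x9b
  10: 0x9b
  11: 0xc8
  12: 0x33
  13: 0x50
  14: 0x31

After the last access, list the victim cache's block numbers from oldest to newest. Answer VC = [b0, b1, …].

VC = [26, 62, 28, 20]

#0 0x68→b26/s2 MISS; vc=[]
#1 0x26→b9/s1 MISS; vc=[]
#2 0x9b→b38/s6 MISS; vc=[]
#3 0x24→b9/s1 L1-HIT; vc=[]
#4 0x98→b38/s6 L1-HIT; vc=[]
#5 0xca→b50/s2 MISS; vc=[26]
#6 0x71→b28/s4 MISS; vc=[26]
#7 0x98→b38/s6 L1-HIT; vc=[26]
#8 0xf8→b62/s6 MISS; vc=[26,38]
#9 0x9b→b38/s6 VC-HIT; vc=[26,62]
#10 0x9b→b38/s6 L1-HIT; vc=[26,62]
#11 0xc8→b50/s2 L1-HIT; vc=[26,62]
#12 0x33→b12/s4 MISS; vc=[26,62,28]
#13 0x50→b20/s4 MISS; vc=[26,62,28,12]
#14 0x31→b12/s4 VC-HIT; vc=[26,62,28,20]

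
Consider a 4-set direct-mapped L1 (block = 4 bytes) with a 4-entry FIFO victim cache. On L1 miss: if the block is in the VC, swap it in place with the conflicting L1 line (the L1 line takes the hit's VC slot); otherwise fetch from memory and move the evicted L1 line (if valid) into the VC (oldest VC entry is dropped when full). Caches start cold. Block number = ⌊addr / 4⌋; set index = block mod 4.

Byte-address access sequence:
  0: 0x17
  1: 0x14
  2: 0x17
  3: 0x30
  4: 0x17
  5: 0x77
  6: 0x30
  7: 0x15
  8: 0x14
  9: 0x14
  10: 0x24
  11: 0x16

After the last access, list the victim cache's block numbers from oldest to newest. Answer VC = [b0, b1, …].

VC = [29, 9]

#0 0x17→b5/s1 MISS; vc=[]
#1 0x14→b5/s1 L1-HIT; vc=[]
#2 0x17→b5/s1 L1-HIT; vc=[]
#3 0x30→b12/s0 MISS; vc=[]
#4 0x17→b5/s1 L1-HIT; vc=[]
#5 0x77→b29/s1 MISS; vc=[5]
#6 0x30→b12/s0 L1-HIT; vc=[5]
#7 0x15→b5/s1 VC-HIT; vc=[29]
#8 0x14→b5/s1 L1-HIT; vc=[29]
#9 0x14→b5/s1 L1-HIT; vc=[29]
#10 0x24→b9/s1 MISS; vc=[29,5]
#11 0x16→b5/s1 VC-HIT; vc=[29,9]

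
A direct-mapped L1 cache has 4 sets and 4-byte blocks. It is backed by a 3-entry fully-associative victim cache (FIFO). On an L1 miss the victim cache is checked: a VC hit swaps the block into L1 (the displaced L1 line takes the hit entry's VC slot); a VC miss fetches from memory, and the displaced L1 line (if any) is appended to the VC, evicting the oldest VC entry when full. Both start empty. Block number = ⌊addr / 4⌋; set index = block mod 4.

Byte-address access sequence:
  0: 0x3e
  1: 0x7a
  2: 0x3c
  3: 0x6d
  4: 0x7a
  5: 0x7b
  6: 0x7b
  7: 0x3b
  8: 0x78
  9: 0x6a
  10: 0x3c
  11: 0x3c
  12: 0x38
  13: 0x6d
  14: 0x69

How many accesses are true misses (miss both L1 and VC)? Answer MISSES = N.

#0 0x3e→b15/s3 MISS; vc=[]
#1 0x7a→b30/s2 MISS; vc=[]
#2 0x3c→b15/s3 L1-HIT; vc=[]
#3 0x6d→b27/s3 MISS; vc=[15]
#4 0x7a→b30/s2 L1-HIT; vc=[15]
#5 0x7b→b30/s2 L1-HIT; vc=[15]
#6 0x7b→b30/s2 L1-HIT; vc=[15]
#7 0x3b→b14/s2 MISS; vc=[15,30]
#8 0x78→b30/s2 VC-HIT; vc=[15,14]
#9 0x6a→b26/s2 MISS; vc=[15,14,30]
#10 0x3c→b15/s3 VC-HIT; vc=[27,14,30]
#11 0x3c→b15/s3 L1-HIT; vc=[27,14,30]
#12 0x38→b14/s2 VC-HIT; vc=[27,26,30]
#13 0x6d→b27/s3 VC-HIT; vc=[15,26,30]
#14 0x69→b26/s2 VC-HIT; vc=[15,14,30]

MISSES = 5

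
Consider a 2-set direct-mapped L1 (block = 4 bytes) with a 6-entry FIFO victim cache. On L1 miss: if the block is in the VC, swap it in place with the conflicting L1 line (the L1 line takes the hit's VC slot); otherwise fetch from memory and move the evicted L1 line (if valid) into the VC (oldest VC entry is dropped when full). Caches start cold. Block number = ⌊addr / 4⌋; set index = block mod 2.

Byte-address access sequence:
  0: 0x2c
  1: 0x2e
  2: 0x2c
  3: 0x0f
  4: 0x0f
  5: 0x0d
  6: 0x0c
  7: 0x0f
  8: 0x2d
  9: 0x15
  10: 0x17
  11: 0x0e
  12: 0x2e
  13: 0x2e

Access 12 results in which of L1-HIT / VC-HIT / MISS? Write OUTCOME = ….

#0 0x2c→b11/s1 MISS; vc=[]
#1 0x2e→b11/s1 L1-HIT; vc=[]
#2 0x2c→b11/s1 L1-HIT; vc=[]
#3 0xf→b3/s1 MISS; vc=[11]
#4 0xf→b3/s1 L1-HIT; vc=[11]
#5 0xd→b3/s1 L1-HIT; vc=[11]
#6 0xc→b3/s1 L1-HIT; vc=[11]
#7 0xf→b3/s1 L1-HIT; vc=[11]
#8 0x2d→b11/s1 VC-HIT; vc=[3]
#9 0x15→b5/s1 MISS; vc=[3,11]
#10 0x17→b5/s1 L1-HIT; vc=[3,11]
#11 0xe→b3/s1 VC-HIT; vc=[5,11]
#12 0x2e→b11/s1 VC-HIT; vc=[5,3]
#13 0x2e→b11/s1 L1-HIT; vc=[5,3]

OUTCOME = VC-HIT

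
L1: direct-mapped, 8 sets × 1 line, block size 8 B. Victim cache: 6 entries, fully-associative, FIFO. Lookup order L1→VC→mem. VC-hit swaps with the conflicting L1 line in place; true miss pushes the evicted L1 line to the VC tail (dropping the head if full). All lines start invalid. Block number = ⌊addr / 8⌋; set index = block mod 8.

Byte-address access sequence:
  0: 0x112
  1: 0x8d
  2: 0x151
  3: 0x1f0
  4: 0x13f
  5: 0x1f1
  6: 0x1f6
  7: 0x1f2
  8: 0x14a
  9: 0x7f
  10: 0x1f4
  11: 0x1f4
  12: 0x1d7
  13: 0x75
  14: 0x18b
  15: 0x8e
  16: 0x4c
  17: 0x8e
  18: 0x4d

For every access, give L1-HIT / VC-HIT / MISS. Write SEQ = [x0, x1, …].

SEQ = [MISS, MISS, MISS, MISS, MISS, L1-HIT, L1-HIT, L1-HIT, MISS, MISS, L1-HIT, L1-HIT, MISS, MISS, MISS, VC-HIT, MISS, VC-HIT, VC-HIT]

#0 0x112→b34/s2 MISS; vc=[]
#1 0x8d→b17/s1 MISS; vc=[]
#2 0x151→b42/s2 MISS; vc=[34]
#3 0x1f0→b62/s6 MISS; vc=[34]
#4 0x13f→b39/s7 MISS; vc=[34]
#5 0x1f1→b62/s6 L1-HIT; vc=[34]
#6 0x1f6→b62/s6 L1-HIT; vc=[34]
#7 0x1f2→b62/s6 L1-HIT; vc=[34]
#8 0x14a→b41/s1 MISS; vc=[34,17]
#9 0x7f→b15/s7 MISS; vc=[34,17,39]
#10 0x1f4→b62/s6 L1-HIT; vc=[34,17,39]
#11 0x1f4→b62/s6 L1-HIT; vc=[34,17,39]
#12 0x1d7→b58/s2 MISS; vc=[34,17,39,42]
#13 0x75→b14/s6 MISS; vc=[34,17,39,42,62]
#14 0x18b→b49/s1 MISS; vc=[34,17,39,42,62,41]
#15 0x8e→b17/s1 VC-HIT; vc=[34,49,39,42,62,41]
#16 0x4c→b9/s1 MISS; vc=[49,39,42,62,41,17]
#17 0x8e→b17/s1 VC-HIT; vc=[49,39,42,62,41,9]
#18 0x4d→b9/s1 VC-HIT; vc=[49,39,42,62,41,17]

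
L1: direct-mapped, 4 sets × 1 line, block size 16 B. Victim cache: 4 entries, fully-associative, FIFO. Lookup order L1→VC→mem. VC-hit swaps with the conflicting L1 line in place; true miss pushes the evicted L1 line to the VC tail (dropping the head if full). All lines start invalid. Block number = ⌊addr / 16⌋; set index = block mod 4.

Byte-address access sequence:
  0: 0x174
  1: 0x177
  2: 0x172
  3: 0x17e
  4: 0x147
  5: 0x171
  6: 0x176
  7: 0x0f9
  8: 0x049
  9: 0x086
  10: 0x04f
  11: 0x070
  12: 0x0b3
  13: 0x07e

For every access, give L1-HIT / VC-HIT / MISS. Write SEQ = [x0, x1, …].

SEQ = [MISS, L1-HIT, L1-HIT, L1-HIT, MISS, L1-HIT, L1-HIT, MISS, MISS, MISS, VC-HIT, MISS, MISS, VC-HIT]

0: 0x174 (blk 23, set 3) → MISS  vc=[]
1: 0x177 (blk 23, set 3) → L1-HIT  vc=[]
2: 0x172 (blk 23, set 3) → L1-HIT  vc=[]
3: 0x17e (blk 23, set 3) → L1-HIT  vc=[]
4: 0x147 (blk 20, set 0) → MISS  vc=[]
5: 0x171 (blk 23, set 3) → L1-HIT  vc=[]
6: 0x176 (blk 23, set 3) → L1-HIT  vc=[]
7: 0xf9 (blk 15, set 3) → MISS  vc=[23]
8: 0x49 (blk 4, set 0) → MISS  vc=[23, 20]
9: 0x86 (blk 8, set 0) → MISS  vc=[23, 20, 4]
10: 0x4f (blk 4, set 0) → VC-HIT  vc=[23, 20, 8]
11: 0x70 (blk 7, set 3) → MISS  vc=[23, 20, 8, 15]
12: 0xb3 (blk 11, set 3) → MISS  vc=[20, 8, 15, 7]
13: 0x7e (blk 7, set 3) → VC-HIT  vc=[20, 8, 15, 11]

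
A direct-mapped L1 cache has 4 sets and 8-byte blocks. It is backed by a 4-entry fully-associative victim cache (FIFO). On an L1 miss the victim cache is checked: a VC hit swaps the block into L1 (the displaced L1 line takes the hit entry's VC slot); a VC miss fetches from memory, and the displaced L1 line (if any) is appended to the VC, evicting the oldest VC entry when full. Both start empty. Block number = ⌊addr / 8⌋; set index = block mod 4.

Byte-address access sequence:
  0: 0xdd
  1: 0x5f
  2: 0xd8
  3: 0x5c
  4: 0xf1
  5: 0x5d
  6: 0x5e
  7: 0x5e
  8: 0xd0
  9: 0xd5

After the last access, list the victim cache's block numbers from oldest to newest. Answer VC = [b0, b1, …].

VC = [27, 30]

#0 0xdd→b27/s3 MISS; vc=[]
#1 0x5f→b11/s3 MISS; vc=[27]
#2 0xd8→b27/s3 VC-HIT; vc=[11]
#3 0x5c→b11/s3 VC-HIT; vc=[27]
#4 0xf1→b30/s2 MISS; vc=[27]
#5 0x5d→b11/s3 L1-HIT; vc=[27]
#6 0x5e→b11/s3 L1-HIT; vc=[27]
#7 0x5e→b11/s3 L1-HIT; vc=[27]
#8 0xd0→b26/s2 MISS; vc=[27,30]
#9 0xd5→b26/s2 L1-HIT; vc=[27,30]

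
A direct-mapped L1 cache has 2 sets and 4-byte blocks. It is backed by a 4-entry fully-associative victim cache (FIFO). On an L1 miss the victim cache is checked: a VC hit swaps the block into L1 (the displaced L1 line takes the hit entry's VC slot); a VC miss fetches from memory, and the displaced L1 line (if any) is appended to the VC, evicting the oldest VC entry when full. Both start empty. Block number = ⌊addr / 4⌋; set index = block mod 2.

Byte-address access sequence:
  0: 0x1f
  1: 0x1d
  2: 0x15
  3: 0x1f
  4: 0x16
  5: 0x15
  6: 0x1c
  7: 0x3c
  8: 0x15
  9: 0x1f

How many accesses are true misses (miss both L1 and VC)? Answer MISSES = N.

MISSES = 3

#0 0x1f→b7/s1 MISS; vc=[]
#1 0x1d→b7/s1 L1-HIT; vc=[]
#2 0x15→b5/s1 MISS; vc=[7]
#3 0x1f→b7/s1 VC-HIT; vc=[5]
#4 0x16→b5/s1 VC-HIT; vc=[7]
#5 0x15→b5/s1 L1-HIT; vc=[7]
#6 0x1c→b7/s1 VC-HIT; vc=[5]
#7 0x3c→b15/s1 MISS; vc=[5,7]
#8 0x15→b5/s1 VC-HIT; vc=[15,7]
#9 0x1f→b7/s1 VC-HIT; vc=[15,5]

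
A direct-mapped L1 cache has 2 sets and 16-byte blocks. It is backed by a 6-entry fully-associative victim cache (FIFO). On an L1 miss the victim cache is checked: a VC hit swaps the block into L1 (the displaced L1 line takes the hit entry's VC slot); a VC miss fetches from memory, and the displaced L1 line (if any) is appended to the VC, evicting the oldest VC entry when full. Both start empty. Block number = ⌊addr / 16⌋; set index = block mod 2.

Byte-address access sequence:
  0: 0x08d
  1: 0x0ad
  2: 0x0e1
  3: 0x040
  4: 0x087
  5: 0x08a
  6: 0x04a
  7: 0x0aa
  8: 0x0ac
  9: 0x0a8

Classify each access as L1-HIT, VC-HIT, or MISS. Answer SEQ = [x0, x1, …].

#0 0x8d→b8/s0 MISS; vc=[]
#1 0xad→b10/s0 MISS; vc=[8]
#2 0xe1→b14/s0 MISS; vc=[8,10]
#3 0x40→b4/s0 MISS; vc=[8,10,14]
#4 0x87→b8/s0 VC-HIT; vc=[4,10,14]
#5 0x8a→b8/s0 L1-HIT; vc=[4,10,14]
#6 0x4a→b4/s0 VC-HIT; vc=[8,10,14]
#7 0xaa→b10/s0 VC-HIT; vc=[8,4,14]
#8 0xac→b10/s0 L1-HIT; vc=[8,4,14]
#9 0xa8→b10/s0 L1-HIT; vc=[8,4,14]

SEQ = [MISS, MISS, MISS, MISS, VC-HIT, L1-HIT, VC-HIT, VC-HIT, L1-HIT, L1-HIT]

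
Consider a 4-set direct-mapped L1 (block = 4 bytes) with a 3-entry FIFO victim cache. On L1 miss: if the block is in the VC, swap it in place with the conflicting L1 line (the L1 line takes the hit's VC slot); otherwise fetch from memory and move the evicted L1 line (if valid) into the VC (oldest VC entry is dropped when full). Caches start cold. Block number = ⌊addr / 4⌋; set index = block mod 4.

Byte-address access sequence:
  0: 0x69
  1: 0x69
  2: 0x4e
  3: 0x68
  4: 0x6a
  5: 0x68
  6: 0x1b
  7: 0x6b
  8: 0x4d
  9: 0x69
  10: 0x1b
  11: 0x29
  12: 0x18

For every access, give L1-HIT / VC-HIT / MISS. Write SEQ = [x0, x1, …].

SEQ = [MISS, L1-HIT, MISS, L1-HIT, L1-HIT, L1-HIT, MISS, VC-HIT, L1-HIT, L1-HIT, VC-HIT, MISS, VC-HIT]

#0 0x69→b26/s2 MISS; vc=[]
#1 0x69→b26/s2 L1-HIT; vc=[]
#2 0x4e→b19/s3 MISS; vc=[]
#3 0x68→b26/s2 L1-HIT; vc=[]
#4 0x6a→b26/s2 L1-HIT; vc=[]
#5 0x68→b26/s2 L1-HIT; vc=[]
#6 0x1b→b6/s2 MISS; vc=[26]
#7 0x6b→b26/s2 VC-HIT; vc=[6]
#8 0x4d→b19/s3 L1-HIT; vc=[6]
#9 0x69→b26/s2 L1-HIT; vc=[6]
#10 0x1b→b6/s2 VC-HIT; vc=[26]
#11 0x29→b10/s2 MISS; vc=[26,6]
#12 0x18→b6/s2 VC-HIT; vc=[26,10]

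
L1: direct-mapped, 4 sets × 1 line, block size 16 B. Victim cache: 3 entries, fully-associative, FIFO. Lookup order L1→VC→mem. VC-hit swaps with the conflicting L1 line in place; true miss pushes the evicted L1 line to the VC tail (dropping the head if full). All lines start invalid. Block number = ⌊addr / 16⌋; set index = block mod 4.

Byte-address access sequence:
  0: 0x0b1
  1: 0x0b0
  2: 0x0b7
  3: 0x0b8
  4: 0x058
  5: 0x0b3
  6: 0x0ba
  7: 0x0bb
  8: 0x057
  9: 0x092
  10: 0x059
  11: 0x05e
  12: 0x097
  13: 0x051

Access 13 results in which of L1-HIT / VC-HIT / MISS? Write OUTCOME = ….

OUTCOME = VC-HIT

#0 0xb1→b11/s3 MISS; vc=[]
#1 0xb0→b11/s3 L1-HIT; vc=[]
#2 0xb7→b11/s3 L1-HIT; vc=[]
#3 0xb8→b11/s3 L1-HIT; vc=[]
#4 0x58→b5/s1 MISS; vc=[]
#5 0xb3→b11/s3 L1-HIT; vc=[]
#6 0xba→b11/s3 L1-HIT; vc=[]
#7 0xbb→b11/s3 L1-HIT; vc=[]
#8 0x57→b5/s1 L1-HIT; vc=[]
#9 0x92→b9/s1 MISS; vc=[5]
#10 0x59→b5/s1 VC-HIT; vc=[9]
#11 0x5e→b5/s1 L1-HIT; vc=[9]
#12 0x97→b9/s1 VC-HIT; vc=[5]
#13 0x51→b5/s1 VC-HIT; vc=[9]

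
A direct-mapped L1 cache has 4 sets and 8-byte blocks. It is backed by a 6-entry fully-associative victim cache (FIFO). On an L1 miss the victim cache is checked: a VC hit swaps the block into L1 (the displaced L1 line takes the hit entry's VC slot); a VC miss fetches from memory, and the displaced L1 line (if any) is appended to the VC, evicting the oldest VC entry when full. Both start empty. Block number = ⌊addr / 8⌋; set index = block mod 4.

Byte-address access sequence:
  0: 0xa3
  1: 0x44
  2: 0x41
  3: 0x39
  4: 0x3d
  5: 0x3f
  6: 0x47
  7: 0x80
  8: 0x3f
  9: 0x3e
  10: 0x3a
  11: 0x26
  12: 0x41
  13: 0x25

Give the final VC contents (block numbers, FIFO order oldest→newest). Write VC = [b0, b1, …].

VC = [20, 8, 16]

  [0] addr=0xa3 blk=20 s=0: MISS | VC []
  [1] addr=0x44 blk=8 s=0: MISS | VC [20]
  [2] addr=0x41 blk=8 s=0: L1-HIT | VC [20]
  [3] addr=0x39 blk=7 s=3: MISS | VC [20]
  [4] addr=0x3d blk=7 s=3: L1-HIT | VC [20]
  [5] addr=0x3f blk=7 s=3: L1-HIT | VC [20]
  [6] addr=0x47 blk=8 s=0: L1-HIT | VC [20]
  [7] addr=0x80 blk=16 s=0: MISS | VC [20, 8]
  [8] addr=0x3f blk=7 s=3: L1-HIT | VC [20, 8]
  [9] addr=0x3e blk=7 s=3: L1-HIT | VC [20, 8]
  [10] addr=0x3a blk=7 s=3: L1-HIT | VC [20, 8]
  [11] addr=0x26 blk=4 s=0: MISS | VC [20, 8, 16]
  [12] addr=0x41 blk=8 s=0: VC-HIT | VC [20, 4, 16]
  [13] addr=0x25 blk=4 s=0: VC-HIT | VC [20, 8, 16]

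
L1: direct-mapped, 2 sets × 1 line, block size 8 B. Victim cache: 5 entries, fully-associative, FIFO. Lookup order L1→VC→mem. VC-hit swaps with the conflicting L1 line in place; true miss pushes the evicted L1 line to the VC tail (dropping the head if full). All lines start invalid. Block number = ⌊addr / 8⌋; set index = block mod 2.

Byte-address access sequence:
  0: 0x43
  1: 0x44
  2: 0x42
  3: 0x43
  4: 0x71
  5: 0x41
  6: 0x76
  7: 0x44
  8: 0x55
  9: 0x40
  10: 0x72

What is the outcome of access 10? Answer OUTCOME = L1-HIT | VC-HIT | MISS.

OUTCOME = VC-HIT

  [0] addr=0x43 blk=8 s=0: MISS | VC []
  [1] addr=0x44 blk=8 s=0: L1-HIT | VC []
  [2] addr=0x42 blk=8 s=0: L1-HIT | VC []
  [3] addr=0x43 blk=8 s=0: L1-HIT | VC []
  [4] addr=0x71 blk=14 s=0: MISS | VC [8]
  [5] addr=0x41 blk=8 s=0: VC-HIT | VC [14]
  [6] addr=0x76 blk=14 s=0: VC-HIT | VC [8]
  [7] addr=0x44 blk=8 s=0: VC-HIT | VC [14]
  [8] addr=0x55 blk=10 s=0: MISS | VC [14, 8]
  [9] addr=0x40 blk=8 s=0: VC-HIT | VC [14, 10]
  [10] addr=0x72 blk=14 s=0: VC-HIT | VC [8, 10]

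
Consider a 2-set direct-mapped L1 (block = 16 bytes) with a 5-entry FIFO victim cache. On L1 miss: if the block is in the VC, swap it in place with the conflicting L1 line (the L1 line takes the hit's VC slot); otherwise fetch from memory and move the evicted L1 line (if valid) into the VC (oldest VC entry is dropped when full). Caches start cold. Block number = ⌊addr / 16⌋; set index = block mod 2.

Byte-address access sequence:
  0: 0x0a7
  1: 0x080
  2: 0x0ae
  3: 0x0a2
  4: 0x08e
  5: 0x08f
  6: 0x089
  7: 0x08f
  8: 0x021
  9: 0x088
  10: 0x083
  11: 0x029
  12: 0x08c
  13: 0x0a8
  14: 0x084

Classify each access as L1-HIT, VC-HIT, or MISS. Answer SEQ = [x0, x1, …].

0: 0xa7 (blk 10, set 0) → MISS  vc=[]
1: 0x80 (blk 8, set 0) → MISS  vc=[10]
2: 0xae (blk 10, set 0) → VC-HIT  vc=[8]
3: 0xa2 (blk 10, set 0) → L1-HIT  vc=[8]
4: 0x8e (blk 8, set 0) → VC-HIT  vc=[10]
5: 0x8f (blk 8, set 0) → L1-HIT  vc=[10]
6: 0x89 (blk 8, set 0) → L1-HIT  vc=[10]
7: 0x8f (blk 8, set 0) → L1-HIT  vc=[10]
8: 0x21 (blk 2, set 0) → MISS  vc=[10, 8]
9: 0x88 (blk 8, set 0) → VC-HIT  vc=[10, 2]
10: 0x83 (blk 8, set 0) → L1-HIT  vc=[10, 2]
11: 0x29 (blk 2, set 0) → VC-HIT  vc=[10, 8]
12: 0x8c (blk 8, set 0) → VC-HIT  vc=[10, 2]
13: 0xa8 (blk 10, set 0) → VC-HIT  vc=[8, 2]
14: 0x84 (blk 8, set 0) → VC-HIT  vc=[10, 2]

SEQ = [MISS, MISS, VC-HIT, L1-HIT, VC-HIT, L1-HIT, L1-HIT, L1-HIT, MISS, VC-HIT, L1-HIT, VC-HIT, VC-HIT, VC-HIT, VC-HIT]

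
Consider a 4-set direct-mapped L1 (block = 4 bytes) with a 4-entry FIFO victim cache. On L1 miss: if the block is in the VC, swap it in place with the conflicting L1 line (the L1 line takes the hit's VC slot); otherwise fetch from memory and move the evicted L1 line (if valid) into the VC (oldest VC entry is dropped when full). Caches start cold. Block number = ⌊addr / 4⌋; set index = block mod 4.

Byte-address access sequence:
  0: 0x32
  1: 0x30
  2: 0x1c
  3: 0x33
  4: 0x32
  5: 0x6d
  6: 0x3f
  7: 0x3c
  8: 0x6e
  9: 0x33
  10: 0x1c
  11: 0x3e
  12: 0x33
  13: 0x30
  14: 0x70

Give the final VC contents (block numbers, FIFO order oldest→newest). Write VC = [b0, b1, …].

VC = [27, 7, 12]

#0 0x32→b12/s0 MISS; vc=[]
#1 0x30→b12/s0 L1-HIT; vc=[]
#2 0x1c→b7/s3 MISS; vc=[]
#3 0x33→b12/s0 L1-HIT; vc=[]
#4 0x32→b12/s0 L1-HIT; vc=[]
#5 0x6d→b27/s3 MISS; vc=[7]
#6 0x3f→b15/s3 MISS; vc=[7,27]
#7 0x3c→b15/s3 L1-HIT; vc=[7,27]
#8 0x6e→b27/s3 VC-HIT; vc=[7,15]
#9 0x33→b12/s0 L1-HIT; vc=[7,15]
#10 0x1c→b7/s3 VC-HIT; vc=[27,15]
#11 0x3e→b15/s3 VC-HIT; vc=[27,7]
#12 0x33→b12/s0 L1-HIT; vc=[27,7]
#13 0x30→b12/s0 L1-HIT; vc=[27,7]
#14 0x70→b28/s0 MISS; vc=[27,7,12]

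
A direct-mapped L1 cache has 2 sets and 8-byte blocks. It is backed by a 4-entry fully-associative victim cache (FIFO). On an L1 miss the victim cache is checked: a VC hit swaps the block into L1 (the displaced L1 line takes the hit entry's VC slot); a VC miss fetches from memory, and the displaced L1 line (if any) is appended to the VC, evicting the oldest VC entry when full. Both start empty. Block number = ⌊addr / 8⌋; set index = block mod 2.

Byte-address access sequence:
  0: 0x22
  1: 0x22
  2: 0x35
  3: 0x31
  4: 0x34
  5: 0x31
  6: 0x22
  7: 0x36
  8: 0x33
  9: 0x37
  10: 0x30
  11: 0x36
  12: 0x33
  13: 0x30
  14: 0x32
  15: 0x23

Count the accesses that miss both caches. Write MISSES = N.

#0 0x22→b4/s0 MISS; vc=[]
#1 0x22→b4/s0 L1-HIT; vc=[]
#2 0x35→b6/s0 MISS; vc=[4]
#3 0x31→b6/s0 L1-HIT; vc=[4]
#4 0x34→b6/s0 L1-HIT; vc=[4]
#5 0x31→b6/s0 L1-HIT; vc=[4]
#6 0x22→b4/s0 VC-HIT; vc=[6]
#7 0x36→b6/s0 VC-HIT; vc=[4]
#8 0x33→b6/s0 L1-HIT; vc=[4]
#9 0x37→b6/s0 L1-HIT; vc=[4]
#10 0x30→b6/s0 L1-HIT; vc=[4]
#11 0x36→b6/s0 L1-HIT; vc=[4]
#12 0x33→b6/s0 L1-HIT; vc=[4]
#13 0x30→b6/s0 L1-HIT; vc=[4]
#14 0x32→b6/s0 L1-HIT; vc=[4]
#15 0x23→b4/s0 VC-HIT; vc=[6]

MISSES = 2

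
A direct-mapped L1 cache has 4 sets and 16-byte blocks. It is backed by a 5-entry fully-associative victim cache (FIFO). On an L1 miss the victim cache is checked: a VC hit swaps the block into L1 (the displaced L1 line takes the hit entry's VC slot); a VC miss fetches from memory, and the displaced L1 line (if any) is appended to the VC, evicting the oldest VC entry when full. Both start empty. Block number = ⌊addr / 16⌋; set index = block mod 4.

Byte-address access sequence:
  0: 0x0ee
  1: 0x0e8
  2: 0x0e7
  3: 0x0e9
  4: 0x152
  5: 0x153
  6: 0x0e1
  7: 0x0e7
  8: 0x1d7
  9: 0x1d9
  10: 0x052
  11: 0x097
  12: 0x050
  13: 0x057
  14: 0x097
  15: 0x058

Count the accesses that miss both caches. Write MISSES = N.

MISSES = 5

0: 0xee (blk 14, set 2) → MISS  vc=[]
1: 0xe8 (blk 14, set 2) → L1-HIT  vc=[]
2: 0xe7 (blk 14, set 2) → L1-HIT  vc=[]
3: 0xe9 (blk 14, set 2) → L1-HIT  vc=[]
4: 0x152 (blk 21, set 1) → MISS  vc=[]
5: 0x153 (blk 21, set 1) → L1-HIT  vc=[]
6: 0xe1 (blk 14, set 2) → L1-HIT  vc=[]
7: 0xe7 (blk 14, set 2) → L1-HIT  vc=[]
8: 0x1d7 (blk 29, set 1) → MISS  vc=[21]
9: 0x1d9 (blk 29, set 1) → L1-HIT  vc=[21]
10: 0x52 (blk 5, set 1) → MISS  vc=[21, 29]
11: 0x97 (blk 9, set 1) → MISS  vc=[21, 29, 5]
12: 0x50 (blk 5, set 1) → VC-HIT  vc=[21, 29, 9]
13: 0x57 (blk 5, set 1) → L1-HIT  vc=[21, 29, 9]
14: 0x97 (blk 9, set 1) → VC-HIT  vc=[21, 29, 5]
15: 0x58 (blk 5, set 1) → VC-HIT  vc=[21, 29, 9]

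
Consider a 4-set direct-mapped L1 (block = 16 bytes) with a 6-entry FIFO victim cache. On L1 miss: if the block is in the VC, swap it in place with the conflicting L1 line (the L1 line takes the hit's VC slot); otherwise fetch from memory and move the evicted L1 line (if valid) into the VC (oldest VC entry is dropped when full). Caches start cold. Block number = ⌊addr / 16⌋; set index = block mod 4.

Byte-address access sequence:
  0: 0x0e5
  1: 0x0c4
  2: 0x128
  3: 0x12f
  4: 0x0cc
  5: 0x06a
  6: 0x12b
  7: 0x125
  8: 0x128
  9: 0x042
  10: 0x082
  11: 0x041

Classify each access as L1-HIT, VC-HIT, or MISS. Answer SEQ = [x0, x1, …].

SEQ = [MISS, MISS, MISS, L1-HIT, L1-HIT, MISS, VC-HIT, L1-HIT, L1-HIT, MISS, MISS, VC-HIT]

0: 0xe5 (blk 14, set 2) → MISS  vc=[]
1: 0xc4 (blk 12, set 0) → MISS  vc=[]
2: 0x128 (blk 18, set 2) → MISS  vc=[14]
3: 0x12f (blk 18, set 2) → L1-HIT  vc=[14]
4: 0xcc (blk 12, set 0) → L1-HIT  vc=[14]
5: 0x6a (blk 6, set 2) → MISS  vc=[14, 18]
6: 0x12b (blk 18, set 2) → VC-HIT  vc=[14, 6]
7: 0x125 (blk 18, set 2) → L1-HIT  vc=[14, 6]
8: 0x128 (blk 18, set 2) → L1-HIT  vc=[14, 6]
9: 0x42 (blk 4, set 0) → MISS  vc=[14, 6, 12]
10: 0x82 (blk 8, set 0) → MISS  vc=[14, 6, 12, 4]
11: 0x41 (blk 4, set 0) → VC-HIT  vc=[14, 6, 12, 8]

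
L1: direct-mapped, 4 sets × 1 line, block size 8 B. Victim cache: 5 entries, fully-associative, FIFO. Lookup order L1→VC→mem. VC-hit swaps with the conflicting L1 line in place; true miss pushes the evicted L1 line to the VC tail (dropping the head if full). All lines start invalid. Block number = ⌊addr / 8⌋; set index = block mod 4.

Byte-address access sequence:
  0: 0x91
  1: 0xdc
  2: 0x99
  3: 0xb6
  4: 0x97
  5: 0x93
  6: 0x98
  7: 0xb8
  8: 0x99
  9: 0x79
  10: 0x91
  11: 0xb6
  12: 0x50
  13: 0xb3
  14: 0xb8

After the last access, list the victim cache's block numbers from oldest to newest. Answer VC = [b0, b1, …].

VC = [27, 18, 15, 19, 10]

0: 0x91 (blk 18, set 2) → MISS  vc=[]
1: 0xdc (blk 27, set 3) → MISS  vc=[]
2: 0x99 (blk 19, set 3) → MISS  vc=[27]
3: 0xb6 (blk 22, set 2) → MISS  vc=[27, 18]
4: 0x97 (blk 18, set 2) → VC-HIT  vc=[27, 22]
5: 0x93 (blk 18, set 2) → L1-HIT  vc=[27, 22]
6: 0x98 (blk 19, set 3) → L1-HIT  vc=[27, 22]
7: 0xb8 (blk 23, set 3) → MISS  vc=[27, 22, 19]
8: 0x99 (blk 19, set 3) → VC-HIT  vc=[27, 22, 23]
9: 0x79 (blk 15, set 3) → MISS  vc=[27, 22, 23, 19]
10: 0x91 (blk 18, set 2) → L1-HIT  vc=[27, 22, 23, 19]
11: 0xb6 (blk 22, set 2) → VC-HIT  vc=[27, 18, 23, 19]
12: 0x50 (blk 10, set 2) → MISS  vc=[27, 18, 23, 19, 22]
13: 0xb3 (blk 22, set 2) → VC-HIT  vc=[27, 18, 23, 19, 10]
14: 0xb8 (blk 23, set 3) → VC-HIT  vc=[27, 18, 15, 19, 10]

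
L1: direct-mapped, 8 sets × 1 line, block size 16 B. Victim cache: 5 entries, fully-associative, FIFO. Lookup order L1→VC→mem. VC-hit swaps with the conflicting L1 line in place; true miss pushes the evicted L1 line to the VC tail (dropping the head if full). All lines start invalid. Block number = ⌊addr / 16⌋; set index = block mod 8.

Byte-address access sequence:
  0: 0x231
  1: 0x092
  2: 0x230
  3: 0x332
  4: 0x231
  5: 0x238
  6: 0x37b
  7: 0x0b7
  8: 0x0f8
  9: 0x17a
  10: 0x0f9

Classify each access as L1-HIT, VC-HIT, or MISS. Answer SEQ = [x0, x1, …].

  [0] addr=0x231 blk=35 s=3: MISS | VC []
  [1] addr=0x92 blk=9 s=1: MISS | VC []
  [2] addr=0x230 blk=35 s=3: L1-HIT | VC []
  [3] addr=0x332 blk=51 s=3: MISS | VC [35]
  [4] addr=0x231 blk=35 s=3: VC-HIT | VC [51]
  [5] addr=0x238 blk=35 s=3: L1-HIT | VC [51]
  [6] addr=0x37b blk=55 s=7: MISS | VC [51]
  [7] addr=0xb7 blk=11 s=3: MISS | VC [51, 35]
  [8] addr=0xf8 blk=15 s=7: MISS | VC [51, 35, 55]
  [9] addr=0x17a blk=23 s=7: MISS | VC [51, 35, 55, 15]
  [10] addr=0xf9 blk=15 s=7: VC-HIT | VC [51, 35, 55, 23]

SEQ = [MISS, MISS, L1-HIT, MISS, VC-HIT, L1-HIT, MISS, MISS, MISS, MISS, VC-HIT]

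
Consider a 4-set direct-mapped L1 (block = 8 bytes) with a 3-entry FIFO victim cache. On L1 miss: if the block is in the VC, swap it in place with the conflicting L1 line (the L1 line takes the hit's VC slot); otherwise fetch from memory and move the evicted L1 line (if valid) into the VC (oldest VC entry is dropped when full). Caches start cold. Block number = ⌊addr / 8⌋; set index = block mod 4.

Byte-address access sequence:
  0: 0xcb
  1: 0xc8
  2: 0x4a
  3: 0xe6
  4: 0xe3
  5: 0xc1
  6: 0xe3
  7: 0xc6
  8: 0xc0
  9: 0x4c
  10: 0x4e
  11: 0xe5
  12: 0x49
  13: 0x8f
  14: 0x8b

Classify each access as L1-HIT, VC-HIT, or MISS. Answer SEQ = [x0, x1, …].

SEQ = [MISS, L1-HIT, MISS, MISS, L1-HIT, MISS, VC-HIT, VC-HIT, L1-HIT, L1-HIT, L1-HIT, VC-HIT, L1-HIT, MISS, L1-HIT]

  [0] addr=0xcb blk=25 s=1: MISS | VC []
  [1] addr=0xc8 blk=25 s=1: L1-HIT | VC []
  [2] addr=0x4a blk=9 s=1: MISS | VC [25]
  [3] addr=0xe6 blk=28 s=0: MISS | VC [25]
  [4] addr=0xe3 blk=28 s=0: L1-HIT | VC [25]
  [5] addr=0xc1 blk=24 s=0: MISS | VC [25, 28]
  [6] addr=0xe3 blk=28 s=0: VC-HIT | VC [25, 24]
  [7] addr=0xc6 blk=24 s=0: VC-HIT | VC [25, 28]
  [8] addr=0xc0 blk=24 s=0: L1-HIT | VC [25, 28]
  [9] addr=0x4c blk=9 s=1: L1-HIT | VC [25, 28]
  [10] addr=0x4e blk=9 s=1: L1-HIT | VC [25, 28]
  [11] addr=0xe5 blk=28 s=0: VC-HIT | VC [25, 24]
  [12] addr=0x49 blk=9 s=1: L1-HIT | VC [25, 24]
  [13] addr=0x8f blk=17 s=1: MISS | VC [25, 24, 9]
  [14] addr=0x8b blk=17 s=1: L1-HIT | VC [25, 24, 9]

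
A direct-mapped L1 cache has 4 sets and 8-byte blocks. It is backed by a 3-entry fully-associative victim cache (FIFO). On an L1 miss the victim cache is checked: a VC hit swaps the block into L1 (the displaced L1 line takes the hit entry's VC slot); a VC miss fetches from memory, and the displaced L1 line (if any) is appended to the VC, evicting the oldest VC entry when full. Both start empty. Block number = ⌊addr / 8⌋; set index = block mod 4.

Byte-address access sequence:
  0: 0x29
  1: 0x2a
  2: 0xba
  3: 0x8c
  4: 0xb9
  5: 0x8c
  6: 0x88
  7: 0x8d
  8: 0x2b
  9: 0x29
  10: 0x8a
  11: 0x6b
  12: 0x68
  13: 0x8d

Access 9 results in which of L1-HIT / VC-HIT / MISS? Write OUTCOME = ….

OUTCOME = L1-HIT

#0 0x29→b5/s1 MISS; vc=[]
#1 0x2a→b5/s1 L1-HIT; vc=[]
#2 0xba→b23/s3 MISS; vc=[]
#3 0x8c→b17/s1 MISS; vc=[5]
#4 0xb9→b23/s3 L1-HIT; vc=[5]
#5 0x8c→b17/s1 L1-HIT; vc=[5]
#6 0x88→b17/s1 L1-HIT; vc=[5]
#7 0x8d→b17/s1 L1-HIT; vc=[5]
#8 0x2b→b5/s1 VC-HIT; vc=[17]
#9 0x29→b5/s1 L1-HIT; vc=[17]
#10 0x8a→b17/s1 VC-HIT; vc=[5]
#11 0x6b→b13/s1 MISS; vc=[5,17]
#12 0x68→b13/s1 L1-HIT; vc=[5,17]
#13 0x8d→b17/s1 VC-HIT; vc=[5,13]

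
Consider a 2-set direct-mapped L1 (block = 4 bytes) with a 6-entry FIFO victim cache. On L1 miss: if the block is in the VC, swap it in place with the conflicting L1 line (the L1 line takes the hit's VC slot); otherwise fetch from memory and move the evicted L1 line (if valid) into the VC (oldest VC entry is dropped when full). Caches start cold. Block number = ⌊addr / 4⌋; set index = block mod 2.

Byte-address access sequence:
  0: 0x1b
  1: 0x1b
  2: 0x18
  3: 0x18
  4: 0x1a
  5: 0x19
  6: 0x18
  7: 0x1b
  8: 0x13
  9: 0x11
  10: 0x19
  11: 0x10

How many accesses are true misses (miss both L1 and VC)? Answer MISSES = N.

0: 0x1b (blk 6, set 0) → MISS  vc=[]
1: 0x1b (blk 6, set 0) → L1-HIT  vc=[]
2: 0x18 (blk 6, set 0) → L1-HIT  vc=[]
3: 0x18 (blk 6, set 0) → L1-HIT  vc=[]
4: 0x1a (blk 6, set 0) → L1-HIT  vc=[]
5: 0x19 (blk 6, set 0) → L1-HIT  vc=[]
6: 0x18 (blk 6, set 0) → L1-HIT  vc=[]
7: 0x1b (blk 6, set 0) → L1-HIT  vc=[]
8: 0x13 (blk 4, set 0) → MISS  vc=[6]
9: 0x11 (blk 4, set 0) → L1-HIT  vc=[6]
10: 0x19 (blk 6, set 0) → VC-HIT  vc=[4]
11: 0x10 (blk 4, set 0) → VC-HIT  vc=[6]

MISSES = 2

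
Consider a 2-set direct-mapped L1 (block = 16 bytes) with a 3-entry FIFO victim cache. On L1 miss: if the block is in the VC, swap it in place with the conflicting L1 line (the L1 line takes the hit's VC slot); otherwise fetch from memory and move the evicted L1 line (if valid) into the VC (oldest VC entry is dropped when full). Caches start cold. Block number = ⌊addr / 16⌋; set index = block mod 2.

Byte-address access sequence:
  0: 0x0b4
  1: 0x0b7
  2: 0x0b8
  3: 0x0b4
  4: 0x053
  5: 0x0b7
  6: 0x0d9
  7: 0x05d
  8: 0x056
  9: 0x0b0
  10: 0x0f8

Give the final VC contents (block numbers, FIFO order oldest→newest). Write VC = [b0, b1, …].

0: 0xb4 (blk 11, set 1) → MISS  vc=[]
1: 0xb7 (blk 11, set 1) → L1-HIT  vc=[]
2: 0xb8 (blk 11, set 1) → L1-HIT  vc=[]
3: 0xb4 (blk 11, set 1) → L1-HIT  vc=[]
4: 0x53 (blk 5, set 1) → MISS  vc=[11]
5: 0xb7 (blk 11, set 1) → VC-HIT  vc=[5]
6: 0xd9 (blk 13, set 1) → MISS  vc=[5, 11]
7: 0x5d (blk 5, set 1) → VC-HIT  vc=[13, 11]
8: 0x56 (blk 5, set 1) → L1-HIT  vc=[13, 11]
9: 0xb0 (blk 11, set 1) → VC-HIT  vc=[13, 5]
10: 0xf8 (blk 15, set 1) → MISS  vc=[13, 5, 11]

VC = [13, 5, 11]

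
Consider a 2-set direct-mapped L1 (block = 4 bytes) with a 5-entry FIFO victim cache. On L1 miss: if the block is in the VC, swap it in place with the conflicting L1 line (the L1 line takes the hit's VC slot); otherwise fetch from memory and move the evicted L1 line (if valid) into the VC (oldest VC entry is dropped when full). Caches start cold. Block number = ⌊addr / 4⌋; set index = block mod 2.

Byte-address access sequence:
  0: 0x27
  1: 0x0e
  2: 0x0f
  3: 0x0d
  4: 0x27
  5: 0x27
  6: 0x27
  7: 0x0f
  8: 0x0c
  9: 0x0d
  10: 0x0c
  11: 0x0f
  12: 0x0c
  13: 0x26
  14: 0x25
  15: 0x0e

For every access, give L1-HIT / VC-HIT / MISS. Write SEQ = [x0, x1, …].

SEQ = [MISS, MISS, L1-HIT, L1-HIT, VC-HIT, L1-HIT, L1-HIT, VC-HIT, L1-HIT, L1-HIT, L1-HIT, L1-HIT, L1-HIT, VC-HIT, L1-HIT, VC-HIT]

0: 0x27 (blk 9, set 1) → MISS  vc=[]
1: 0xe (blk 3, set 1) → MISS  vc=[9]
2: 0xf (blk 3, set 1) → L1-HIT  vc=[9]
3: 0xd (blk 3, set 1) → L1-HIT  vc=[9]
4: 0x27 (blk 9, set 1) → VC-HIT  vc=[3]
5: 0x27 (blk 9, set 1) → L1-HIT  vc=[3]
6: 0x27 (blk 9, set 1) → L1-HIT  vc=[3]
7: 0xf (blk 3, set 1) → VC-HIT  vc=[9]
8: 0xc (blk 3, set 1) → L1-HIT  vc=[9]
9: 0xd (blk 3, set 1) → L1-HIT  vc=[9]
10: 0xc (blk 3, set 1) → L1-HIT  vc=[9]
11: 0xf (blk 3, set 1) → L1-HIT  vc=[9]
12: 0xc (blk 3, set 1) → L1-HIT  vc=[9]
13: 0x26 (blk 9, set 1) → VC-HIT  vc=[3]
14: 0x25 (blk 9, set 1) → L1-HIT  vc=[3]
15: 0xe (blk 3, set 1) → VC-HIT  vc=[9]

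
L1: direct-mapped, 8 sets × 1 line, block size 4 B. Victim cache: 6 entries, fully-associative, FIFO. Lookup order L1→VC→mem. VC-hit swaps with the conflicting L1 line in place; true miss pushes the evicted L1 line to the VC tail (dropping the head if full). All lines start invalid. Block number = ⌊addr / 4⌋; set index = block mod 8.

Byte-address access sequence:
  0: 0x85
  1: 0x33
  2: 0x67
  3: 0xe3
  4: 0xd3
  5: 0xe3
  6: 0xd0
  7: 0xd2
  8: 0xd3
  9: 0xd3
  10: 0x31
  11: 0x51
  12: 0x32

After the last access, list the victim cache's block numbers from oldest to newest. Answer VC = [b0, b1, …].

#0 0x85→b33/s1 MISS; vc=[]
#1 0x33→b12/s4 MISS; vc=[]
#2 0x67→b25/s1 MISS; vc=[33]
#3 0xe3→b56/s0 MISS; vc=[33]
#4 0xd3→b52/s4 MISS; vc=[33,12]
#5 0xe3→b56/s0 L1-HIT; vc=[33,12]
#6 0xd0→b52/s4 L1-HIT; vc=[33,12]
#7 0xd2→b52/s4 L1-HIT; vc=[33,12]
#8 0xd3→b52/s4 L1-HIT; vc=[33,12]
#9 0xd3→b52/s4 L1-HIT; vc=[33,12]
#10 0x31→b12/s4 VC-HIT; vc=[33,52]
#11 0x51→b20/s4 MISS; vc=[33,52,12]
#12 0x32→b12/s4 VC-HIT; vc=[33,52,20]

VC = [33, 52, 20]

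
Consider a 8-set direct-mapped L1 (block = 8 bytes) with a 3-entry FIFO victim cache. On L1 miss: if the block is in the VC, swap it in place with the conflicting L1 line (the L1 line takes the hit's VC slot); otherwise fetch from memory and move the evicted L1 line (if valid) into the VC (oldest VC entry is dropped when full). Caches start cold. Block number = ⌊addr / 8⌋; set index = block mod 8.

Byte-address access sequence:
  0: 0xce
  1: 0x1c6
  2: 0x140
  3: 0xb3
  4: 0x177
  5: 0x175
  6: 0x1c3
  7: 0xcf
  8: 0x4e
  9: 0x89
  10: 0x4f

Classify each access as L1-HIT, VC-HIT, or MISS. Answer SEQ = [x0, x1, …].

0: 0xce (blk 25, set 1) → MISS  vc=[]
1: 0x1c6 (blk 56, set 0) → MISS  vc=[]
2: 0x140 (blk 40, set 0) → MISS  vc=[56]
3: 0xb3 (blk 22, set 6) → MISS  vc=[56]
4: 0x177 (blk 46, set 6) → MISS  vc=[56, 22]
5: 0x175 (blk 46, set 6) → L1-HIT  vc=[56, 22]
6: 0x1c3 (blk 56, set 0) → VC-HIT  vc=[40, 22]
7: 0xcf (blk 25, set 1) → L1-HIT  vc=[40, 22]
8: 0x4e (blk 9, set 1) → MISS  vc=[40, 22, 25]
9: 0x89 (blk 17, set 1) → MISS  vc=[22, 25, 9]
10: 0x4f (blk 9, set 1) → VC-HIT  vc=[22, 25, 17]

SEQ = [MISS, MISS, MISS, MISS, MISS, L1-HIT, VC-HIT, L1-HIT, MISS, MISS, VC-HIT]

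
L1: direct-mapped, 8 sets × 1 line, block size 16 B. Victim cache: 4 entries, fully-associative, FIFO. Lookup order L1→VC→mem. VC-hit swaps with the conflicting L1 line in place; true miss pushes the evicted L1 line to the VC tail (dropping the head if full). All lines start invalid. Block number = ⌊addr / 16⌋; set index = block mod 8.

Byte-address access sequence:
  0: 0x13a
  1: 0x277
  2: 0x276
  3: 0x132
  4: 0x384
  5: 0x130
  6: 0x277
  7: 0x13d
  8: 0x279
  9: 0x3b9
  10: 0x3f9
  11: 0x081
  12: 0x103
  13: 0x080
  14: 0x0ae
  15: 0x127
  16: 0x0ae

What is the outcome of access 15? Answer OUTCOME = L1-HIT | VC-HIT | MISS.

#0 0x13a→b19/s3 MISS; vc=[]
#1 0x277→b39/s7 MISS; vc=[]
#2 0x276→b39/s7 L1-HIT; vc=[]
#3 0x132→b19/s3 L1-HIT; vc=[]
#4 0x384→b56/s0 MISS; vc=[]
#5 0x130→b19/s3 L1-HIT; vc=[]
#6 0x277→b39/s7 L1-HIT; vc=[]
#7 0x13d→b19/s3 L1-HIT; vc=[]
#8 0x279→b39/s7 L1-HIT; vc=[]
#9 0x3b9→b59/s3 MISS; vc=[19]
#10 0x3f9→b63/s7 MISS; vc=[19,39]
#11 0x81→b8/s0 MISS; vc=[19,39,56]
#12 0x103→b16/s0 MISS; vc=[19,39,56,8]
#13 0x80→b8/s0 VC-HIT; vc=[19,39,56,16]
#14 0xae→b10/s2 MISS; vc=[19,39,56,16]
#15 0x127→b18/s2 MISS; vc=[39,56,16,10]
#16 0xae→b10/s2 VC-HIT; vc=[39,56,16,18]

OUTCOME = MISS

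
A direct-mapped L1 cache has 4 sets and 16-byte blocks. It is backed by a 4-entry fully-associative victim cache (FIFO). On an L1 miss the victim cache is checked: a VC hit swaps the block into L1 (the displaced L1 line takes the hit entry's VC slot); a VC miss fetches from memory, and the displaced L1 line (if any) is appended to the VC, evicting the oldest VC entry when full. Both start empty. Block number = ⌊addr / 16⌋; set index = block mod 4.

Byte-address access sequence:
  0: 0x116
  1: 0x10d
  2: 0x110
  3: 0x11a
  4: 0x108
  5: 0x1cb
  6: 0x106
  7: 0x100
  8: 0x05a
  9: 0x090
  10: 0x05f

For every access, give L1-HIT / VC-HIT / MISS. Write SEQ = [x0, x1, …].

  [0] addr=0x116 blk=17 s=1: MISS | VC []
  [1] addr=0x10d blk=16 s=0: MISS | VC []
  [2] addr=0x110 blk=17 s=1: L1-HIT | VC []
  [3] addr=0x11a blk=17 s=1: L1-HIT | VC []
  [4] addr=0x108 blk=16 s=0: L1-HIT | VC []
  [5] addr=0x1cb blk=28 s=0: MISS | VC [16]
  [6] addr=0x106 blk=16 s=0: VC-HIT | VC [28]
  [7] addr=0x100 blk=16 s=0: L1-HIT | VC [28]
  [8] addr=0x5a blk=5 s=1: MISS | VC [28, 17]
  [9] addr=0x90 blk=9 s=1: MISS | VC [28, 17, 5]
  [10] addr=0x5f blk=5 s=1: VC-HIT | VC [28, 17, 9]

SEQ = [MISS, MISS, L1-HIT, L1-HIT, L1-HIT, MISS, VC-HIT, L1-HIT, MISS, MISS, VC-HIT]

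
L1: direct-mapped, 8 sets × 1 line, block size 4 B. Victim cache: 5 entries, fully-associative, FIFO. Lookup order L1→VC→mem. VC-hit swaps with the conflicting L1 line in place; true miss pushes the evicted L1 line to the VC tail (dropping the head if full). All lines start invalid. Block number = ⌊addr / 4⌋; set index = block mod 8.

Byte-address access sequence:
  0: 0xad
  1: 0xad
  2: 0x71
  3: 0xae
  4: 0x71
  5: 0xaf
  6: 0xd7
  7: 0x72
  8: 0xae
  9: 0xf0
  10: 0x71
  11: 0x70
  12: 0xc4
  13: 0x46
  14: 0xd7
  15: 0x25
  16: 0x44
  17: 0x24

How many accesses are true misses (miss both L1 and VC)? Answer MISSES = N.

  [0] addr=0xad blk=43 s=3: MISS | VC []
  [1] addr=0xad blk=43 s=3: L1-HIT | VC []
  [2] addr=0x71 blk=28 s=4: MISS | VC []
  [3] addr=0xae blk=43 s=3: L1-HIT | VC []
  [4] addr=0x71 blk=28 s=4: L1-HIT | VC []
  [5] addr=0xaf blk=43 s=3: L1-HIT | VC []
  [6] addr=0xd7 blk=53 s=5: MISS | VC []
  [7] addr=0x72 blk=28 s=4: L1-HIT | VC []
  [8] addr=0xae blk=43 s=3: L1-HIT | VC []
  [9] addr=0xf0 blk=60 s=4: MISS | VC [28]
  [10] addr=0x71 blk=28 s=4: VC-HIT | VC [60]
  [11] addr=0x70 blk=28 s=4: L1-HIT | VC [60]
  [12] addr=0xc4 blk=49 s=1: MISS | VC [60]
  [13] addr=0x46 blk=17 s=1: MISS | VC [60, 49]
  [14] addr=0xd7 blk=53 s=5: L1-HIT | VC [60, 49]
  [15] addr=0x25 blk=9 s=1: MISS | VC [60, 49, 17]
  [16] addr=0x44 blk=17 s=1: VC-HIT | VC [60, 49, 9]
  [17] addr=0x24 blk=9 s=1: VC-HIT | VC [60, 49, 17]

MISSES = 7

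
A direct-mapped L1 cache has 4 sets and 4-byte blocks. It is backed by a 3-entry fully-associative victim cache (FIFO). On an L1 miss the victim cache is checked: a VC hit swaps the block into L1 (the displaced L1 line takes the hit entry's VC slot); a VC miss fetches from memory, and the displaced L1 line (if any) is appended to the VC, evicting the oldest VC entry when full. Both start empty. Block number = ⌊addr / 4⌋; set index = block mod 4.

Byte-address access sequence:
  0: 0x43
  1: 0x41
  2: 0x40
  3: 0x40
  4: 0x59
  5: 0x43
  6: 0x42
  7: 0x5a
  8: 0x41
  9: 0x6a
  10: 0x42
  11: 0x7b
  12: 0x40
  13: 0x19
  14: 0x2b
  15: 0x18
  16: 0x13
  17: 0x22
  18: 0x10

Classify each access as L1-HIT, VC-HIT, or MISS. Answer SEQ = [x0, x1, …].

SEQ = [MISS, L1-HIT, L1-HIT, L1-HIT, MISS, L1-HIT, L1-HIT, L1-HIT, L1-HIT, MISS, L1-HIT, MISS, L1-HIT, MISS, MISS, VC-HIT, MISS, MISS, VC-HIT]

  [0] addr=0x43 blk=16 s=0: MISS | VC []
  [1] addr=0x41 blk=16 s=0: L1-HIT | VC []
  [2] addr=0x40 blk=16 s=0: L1-HIT | VC []
  [3] addr=0x40 blk=16 s=0: L1-HIT | VC []
  [4] addr=0x59 blk=22 s=2: MISS | VC []
  [5] addr=0x43 blk=16 s=0: L1-HIT | VC []
  [6] addr=0x42 blk=16 s=0: L1-HIT | VC []
  [7] addr=0x5a blk=22 s=2: L1-HIT | VC []
  [8] addr=0x41 blk=16 s=0: L1-HIT | VC []
  [9] addr=0x6a blk=26 s=2: MISS | VC [22]
  [10] addr=0x42 blk=16 s=0: L1-HIT | VC [22]
  [11] addr=0x7b blk=30 s=2: MISS | VC [22, 26]
  [12] addr=0x40 blk=16 s=0: L1-HIT | VC [22, 26]
  [13] addr=0x19 blk=6 s=2: MISS | VC [22, 26, 30]
  [14] addr=0x2b blk=10 s=2: MISS | VC [26, 30, 6]
  [15] addr=0x18 blk=6 s=2: VC-HIT | VC [26, 30, 10]
  [16] addr=0x13 blk=4 s=0: MISS | VC [30, 10, 16]
  [17] addr=0x22 blk=8 s=0: MISS | VC [10, 16, 4]
  [18] addr=0x10 blk=4 s=0: VC-HIT | VC [10, 16, 8]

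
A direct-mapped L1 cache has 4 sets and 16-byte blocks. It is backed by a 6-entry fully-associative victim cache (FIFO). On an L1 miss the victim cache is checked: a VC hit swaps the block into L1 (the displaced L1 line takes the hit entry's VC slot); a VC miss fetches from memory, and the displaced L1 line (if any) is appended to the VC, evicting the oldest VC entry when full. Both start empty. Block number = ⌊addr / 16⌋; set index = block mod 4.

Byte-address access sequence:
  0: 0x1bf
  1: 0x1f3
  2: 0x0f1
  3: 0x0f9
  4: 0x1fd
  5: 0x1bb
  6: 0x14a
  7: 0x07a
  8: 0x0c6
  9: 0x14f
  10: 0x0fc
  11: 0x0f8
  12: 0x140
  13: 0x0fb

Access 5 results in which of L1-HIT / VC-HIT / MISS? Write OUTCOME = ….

OUTCOME = VC-HIT

#0 0x1bf→b27/s3 MISS; vc=[]
#1 0x1f3→b31/s3 MISS; vc=[27]
#2 0xf1→b15/s3 MISS; vc=[27,31]
#3 0xf9→b15/s3 L1-HIT; vc=[27,31]
#4 0x1fd→b31/s3 VC-HIT; vc=[27,15]
#5 0x1bb→b27/s3 VC-HIT; vc=[31,15]
#6 0x14a→b20/s0 MISS; vc=[31,15]
#7 0x7a→b7/s3 MISS; vc=[31,15,27]
#8 0xc6→b12/s0 MISS; vc=[31,15,27,20]
#9 0x14f→b20/s0 VC-HIT; vc=[31,15,27,12]
#10 0xfc→b15/s3 VC-HIT; vc=[31,7,27,12]
#11 0xf8→b15/s3 L1-HIT; vc=[31,7,27,12]
#12 0x140→b20/s0 L1-HIT; vc=[31,7,27,12]
#13 0xfb→b15/s3 L1-HIT; vc=[31,7,27,12]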